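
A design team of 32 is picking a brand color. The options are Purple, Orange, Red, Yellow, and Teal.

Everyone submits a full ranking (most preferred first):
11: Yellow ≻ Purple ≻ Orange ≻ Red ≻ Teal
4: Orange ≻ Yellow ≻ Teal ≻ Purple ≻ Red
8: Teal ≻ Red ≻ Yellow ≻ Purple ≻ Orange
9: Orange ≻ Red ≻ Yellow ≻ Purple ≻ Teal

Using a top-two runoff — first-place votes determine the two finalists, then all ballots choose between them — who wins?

Yellow

Round 1 first-place votes: Purple 0, Orange 13, Red 0, Yellow 11, Teal 8. Orange and Yellow advance.
Runoff: Orange is ranked above Yellow on 13 ballots, Yellow above Orange on 19.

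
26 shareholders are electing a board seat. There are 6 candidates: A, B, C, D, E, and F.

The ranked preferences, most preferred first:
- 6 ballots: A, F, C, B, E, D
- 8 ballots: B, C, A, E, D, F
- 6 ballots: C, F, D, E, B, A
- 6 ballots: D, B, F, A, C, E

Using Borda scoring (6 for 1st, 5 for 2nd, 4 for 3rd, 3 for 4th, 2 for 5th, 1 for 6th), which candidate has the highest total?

A: 6×6 + 8×4 + 6×1 + 6×3 = 92
B: 6×3 + 8×6 + 6×2 + 6×5 = 108
C: 6×4 + 8×5 + 6×6 + 6×2 = 112
D: 6×1 + 8×2 + 6×4 + 6×6 = 82
E: 6×2 + 8×3 + 6×3 + 6×1 = 60
F: 6×5 + 8×1 + 6×5 + 6×4 = 92

C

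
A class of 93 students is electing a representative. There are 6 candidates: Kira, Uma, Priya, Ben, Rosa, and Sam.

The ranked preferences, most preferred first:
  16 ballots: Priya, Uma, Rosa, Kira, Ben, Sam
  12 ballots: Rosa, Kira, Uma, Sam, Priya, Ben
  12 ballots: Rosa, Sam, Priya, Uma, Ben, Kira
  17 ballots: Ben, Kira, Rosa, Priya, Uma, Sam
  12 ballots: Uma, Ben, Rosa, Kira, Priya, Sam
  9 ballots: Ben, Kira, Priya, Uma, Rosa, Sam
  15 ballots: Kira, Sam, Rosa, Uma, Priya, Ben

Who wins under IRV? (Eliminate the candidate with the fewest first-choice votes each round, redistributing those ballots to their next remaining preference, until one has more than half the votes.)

Rosa

Round 1: Kira 15, Uma 12, Priya 16, Ben 26, Rosa 24, Sam 0. Sam eliminated.
Round 2: Kira 15, Uma 12, Priya 16, Ben 26, Rosa 24. Uma eliminated.
Round 3: Kira 15, Priya 16, Ben 38, Rosa 24. Kira eliminated.
Round 4: Priya 16, Ben 38, Rosa 39. Priya eliminated.
Round 5: Ben 38, Rosa 55. Rosa has a majority (≥47).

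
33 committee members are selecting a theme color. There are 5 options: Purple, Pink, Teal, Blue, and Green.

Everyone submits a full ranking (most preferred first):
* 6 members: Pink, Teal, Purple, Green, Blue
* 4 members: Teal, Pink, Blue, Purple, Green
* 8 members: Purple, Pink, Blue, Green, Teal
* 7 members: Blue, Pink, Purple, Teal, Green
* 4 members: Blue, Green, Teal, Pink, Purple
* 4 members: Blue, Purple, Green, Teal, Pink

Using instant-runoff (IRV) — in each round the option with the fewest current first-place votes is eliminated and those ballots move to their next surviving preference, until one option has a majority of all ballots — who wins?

Round 1: Purple 8, Pink 6, Teal 4, Blue 15, Green 0. Green eliminated.
Round 2: Purple 8, Pink 6, Teal 4, Blue 15. Teal eliminated.
Round 3: Purple 8, Pink 10, Blue 15. Purple eliminated.
Round 4: Pink 18, Blue 15. Pink has a majority (≥17).

Pink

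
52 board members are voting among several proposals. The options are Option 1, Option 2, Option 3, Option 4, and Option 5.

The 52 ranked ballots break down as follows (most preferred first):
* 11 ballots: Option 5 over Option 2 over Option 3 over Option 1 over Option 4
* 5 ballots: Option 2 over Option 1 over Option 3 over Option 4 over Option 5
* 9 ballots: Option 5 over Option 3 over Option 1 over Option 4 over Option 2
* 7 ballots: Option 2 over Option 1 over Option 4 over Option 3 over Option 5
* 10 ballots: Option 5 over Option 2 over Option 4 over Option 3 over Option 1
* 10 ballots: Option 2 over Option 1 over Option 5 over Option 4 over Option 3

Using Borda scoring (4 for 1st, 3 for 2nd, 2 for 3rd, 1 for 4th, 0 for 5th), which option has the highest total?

Option 1: 11×1 + 5×3 + 9×2 + 7×3 + 10×0 + 10×3 = 95
Option 2: 11×3 + 5×4 + 9×0 + 7×4 + 10×3 + 10×4 = 151
Option 3: 11×2 + 5×2 + 9×3 + 7×1 + 10×1 + 10×0 = 76
Option 4: 11×0 + 5×1 + 9×1 + 7×2 + 10×2 + 10×1 = 58
Option 5: 11×4 + 5×0 + 9×4 + 7×0 + 10×4 + 10×2 = 140

Option 2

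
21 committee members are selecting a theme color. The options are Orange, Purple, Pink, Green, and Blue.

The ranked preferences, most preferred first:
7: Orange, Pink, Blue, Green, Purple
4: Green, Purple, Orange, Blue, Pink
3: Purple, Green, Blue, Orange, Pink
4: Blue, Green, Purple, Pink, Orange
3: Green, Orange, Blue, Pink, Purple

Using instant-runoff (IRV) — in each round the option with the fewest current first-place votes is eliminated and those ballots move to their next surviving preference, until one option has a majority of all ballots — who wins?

Round 1: Orange 7, Purple 3, Pink 0, Green 7, Blue 4. Pink eliminated.
Round 2: Orange 7, Purple 3, Green 7, Blue 4. Purple eliminated.
Round 3: Orange 7, Green 10, Blue 4. Blue eliminated.
Round 4: Orange 7, Green 14. Green has a majority (≥11).

Green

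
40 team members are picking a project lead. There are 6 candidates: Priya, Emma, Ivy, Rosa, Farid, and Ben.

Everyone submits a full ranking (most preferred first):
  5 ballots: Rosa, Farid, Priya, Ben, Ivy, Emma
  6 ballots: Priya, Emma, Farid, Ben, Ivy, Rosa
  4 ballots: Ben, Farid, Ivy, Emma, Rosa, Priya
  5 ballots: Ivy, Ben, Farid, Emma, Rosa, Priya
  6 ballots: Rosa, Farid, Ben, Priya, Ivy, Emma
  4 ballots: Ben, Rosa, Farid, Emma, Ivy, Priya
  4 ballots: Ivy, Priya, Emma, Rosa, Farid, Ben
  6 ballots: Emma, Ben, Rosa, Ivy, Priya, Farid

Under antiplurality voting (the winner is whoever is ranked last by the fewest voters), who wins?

Ivy

Last-place votes: Priya 13, Emma 11, Ivy 0, Rosa 6, Farid 6, Ben 4.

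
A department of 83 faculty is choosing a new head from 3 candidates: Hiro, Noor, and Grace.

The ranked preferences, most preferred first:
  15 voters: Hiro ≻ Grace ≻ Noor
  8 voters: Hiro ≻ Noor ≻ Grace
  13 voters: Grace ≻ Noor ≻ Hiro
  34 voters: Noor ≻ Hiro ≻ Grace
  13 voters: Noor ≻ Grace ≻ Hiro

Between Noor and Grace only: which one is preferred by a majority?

Noor

Noor is ranked above Grace on 55 ballots; Grace above Noor on 28.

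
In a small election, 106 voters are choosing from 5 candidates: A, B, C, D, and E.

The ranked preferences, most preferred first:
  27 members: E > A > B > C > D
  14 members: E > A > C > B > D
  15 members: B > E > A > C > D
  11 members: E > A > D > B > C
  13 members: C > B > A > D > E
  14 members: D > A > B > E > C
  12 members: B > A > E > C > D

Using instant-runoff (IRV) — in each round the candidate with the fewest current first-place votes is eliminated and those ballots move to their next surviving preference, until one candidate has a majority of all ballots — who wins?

Round 1: A 0, B 27, C 13, D 14, E 52. A eliminated.
Round 2: B 27, C 13, D 14, E 52. C eliminated.
Round 3: B 40, D 14, E 52. D eliminated.
Round 4: B 54, E 52. B has a majority (≥54).

B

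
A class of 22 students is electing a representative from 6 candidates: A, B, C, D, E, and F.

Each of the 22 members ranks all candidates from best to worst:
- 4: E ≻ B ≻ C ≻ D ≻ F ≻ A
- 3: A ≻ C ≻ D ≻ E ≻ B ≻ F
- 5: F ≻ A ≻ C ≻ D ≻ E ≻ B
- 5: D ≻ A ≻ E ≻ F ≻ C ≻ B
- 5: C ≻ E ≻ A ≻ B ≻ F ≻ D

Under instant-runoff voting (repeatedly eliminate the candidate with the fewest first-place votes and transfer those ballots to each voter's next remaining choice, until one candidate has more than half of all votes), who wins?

C

Round 1: A 3, B 0, C 5, D 5, E 4, F 5. B eliminated.
Round 2: A 3, C 5, D 5, E 4, F 5. A eliminated.
Round 3: C 8, D 5, E 4, F 5. E eliminated.
Round 4: C 12, D 5, F 5. C has a majority (≥12).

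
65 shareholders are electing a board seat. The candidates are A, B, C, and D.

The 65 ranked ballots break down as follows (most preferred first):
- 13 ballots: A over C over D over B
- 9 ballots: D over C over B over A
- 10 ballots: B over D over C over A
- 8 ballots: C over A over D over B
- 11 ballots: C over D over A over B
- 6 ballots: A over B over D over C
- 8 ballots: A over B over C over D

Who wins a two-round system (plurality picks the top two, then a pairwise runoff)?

Round 1 first-place votes: A 27, B 10, C 19, D 9. A and C advance.
Runoff: A is ranked above C on 27 ballots, C above A on 38.

C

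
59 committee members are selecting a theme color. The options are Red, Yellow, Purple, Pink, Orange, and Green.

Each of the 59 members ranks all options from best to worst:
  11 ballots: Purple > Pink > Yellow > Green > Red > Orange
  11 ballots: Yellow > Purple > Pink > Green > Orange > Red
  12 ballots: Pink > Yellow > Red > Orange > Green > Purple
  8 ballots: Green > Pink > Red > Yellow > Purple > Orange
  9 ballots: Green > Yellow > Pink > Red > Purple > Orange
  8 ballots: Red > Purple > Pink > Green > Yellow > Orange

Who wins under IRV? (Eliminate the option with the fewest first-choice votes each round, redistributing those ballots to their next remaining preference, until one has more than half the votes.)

Round 1: Red 8, Yellow 11, Purple 11, Pink 12, Orange 0, Green 17. Orange eliminated.
Round 2: Red 8, Yellow 11, Purple 11, Pink 12, Green 17. Red eliminated.
Round 3: Yellow 11, Purple 19, Pink 12, Green 17. Yellow eliminated.
Round 4: Purple 30, Pink 12, Green 17. Purple has a majority (≥30).

Purple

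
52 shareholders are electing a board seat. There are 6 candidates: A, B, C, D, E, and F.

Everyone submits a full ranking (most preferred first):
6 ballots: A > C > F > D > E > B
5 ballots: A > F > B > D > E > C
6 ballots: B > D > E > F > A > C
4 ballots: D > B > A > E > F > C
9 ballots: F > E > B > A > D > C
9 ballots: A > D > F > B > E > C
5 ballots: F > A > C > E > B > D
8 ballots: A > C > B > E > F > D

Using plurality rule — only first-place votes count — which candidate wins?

First-place votes: A 28, B 6, C 0, D 4, E 0, F 14.

A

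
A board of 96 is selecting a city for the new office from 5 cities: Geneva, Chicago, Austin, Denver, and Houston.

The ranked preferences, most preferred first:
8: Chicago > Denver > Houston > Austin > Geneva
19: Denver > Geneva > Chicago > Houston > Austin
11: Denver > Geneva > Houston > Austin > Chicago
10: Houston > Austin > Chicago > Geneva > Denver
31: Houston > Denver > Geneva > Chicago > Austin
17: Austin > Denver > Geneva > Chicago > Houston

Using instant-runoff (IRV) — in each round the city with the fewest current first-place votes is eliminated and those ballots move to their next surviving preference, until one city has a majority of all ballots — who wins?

Round 1: Geneva 0, Chicago 8, Austin 17, Denver 30, Houston 41. Geneva eliminated.
Round 2: Chicago 8, Austin 17, Denver 30, Houston 41. Chicago eliminated.
Round 3: Austin 17, Denver 38, Houston 41. Austin eliminated.
Round 4: Denver 55, Houston 41. Denver has a majority (≥49).

Denver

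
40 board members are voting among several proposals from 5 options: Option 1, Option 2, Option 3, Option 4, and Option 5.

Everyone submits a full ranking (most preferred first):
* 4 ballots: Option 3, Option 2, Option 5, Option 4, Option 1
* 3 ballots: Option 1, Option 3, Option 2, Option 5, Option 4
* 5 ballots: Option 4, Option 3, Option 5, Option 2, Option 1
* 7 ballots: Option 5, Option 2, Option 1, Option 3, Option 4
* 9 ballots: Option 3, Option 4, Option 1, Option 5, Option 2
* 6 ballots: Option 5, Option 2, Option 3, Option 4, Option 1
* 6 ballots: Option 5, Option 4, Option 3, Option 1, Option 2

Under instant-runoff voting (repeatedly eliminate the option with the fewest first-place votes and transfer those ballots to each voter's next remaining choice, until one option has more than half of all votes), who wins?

Round 1: Option 1 3, Option 2 0, Option 3 13, Option 4 5, Option 5 19. Option 2 eliminated.
Round 2: Option 1 3, Option 3 13, Option 4 5, Option 5 19. Option 1 eliminated.
Round 3: Option 3 16, Option 4 5, Option 5 19. Option 4 eliminated.
Round 4: Option 3 21, Option 5 19. Option 3 has a majority (≥21).

Option 3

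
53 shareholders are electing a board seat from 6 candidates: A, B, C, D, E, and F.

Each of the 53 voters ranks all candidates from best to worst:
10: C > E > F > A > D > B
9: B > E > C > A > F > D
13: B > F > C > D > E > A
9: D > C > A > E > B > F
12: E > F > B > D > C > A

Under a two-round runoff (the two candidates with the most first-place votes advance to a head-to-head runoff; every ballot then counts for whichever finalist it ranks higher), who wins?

Round 1 first-place votes: A 0, B 22, C 10, D 9, E 12, F 0. B and E advance.
Runoff: B is ranked above E on 22 ballots, E above B on 31.

E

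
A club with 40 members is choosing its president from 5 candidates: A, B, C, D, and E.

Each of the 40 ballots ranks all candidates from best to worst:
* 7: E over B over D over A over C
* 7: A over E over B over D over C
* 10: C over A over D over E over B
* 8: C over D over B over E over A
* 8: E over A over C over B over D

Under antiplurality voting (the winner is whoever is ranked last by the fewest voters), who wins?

Last-place votes: A 8, B 10, C 14, D 8, E 0.

E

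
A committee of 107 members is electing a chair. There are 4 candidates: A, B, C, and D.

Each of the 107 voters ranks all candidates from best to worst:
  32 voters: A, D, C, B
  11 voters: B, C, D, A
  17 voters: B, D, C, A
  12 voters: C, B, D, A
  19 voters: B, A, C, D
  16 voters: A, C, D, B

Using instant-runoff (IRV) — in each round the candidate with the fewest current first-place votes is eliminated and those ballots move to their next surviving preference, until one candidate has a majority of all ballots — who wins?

Round 1: A 48, B 47, C 12, D 0. D eliminated.
Round 2: A 48, B 47, C 12. C eliminated.
Round 3: A 48, B 59. B has a majority (≥54).

B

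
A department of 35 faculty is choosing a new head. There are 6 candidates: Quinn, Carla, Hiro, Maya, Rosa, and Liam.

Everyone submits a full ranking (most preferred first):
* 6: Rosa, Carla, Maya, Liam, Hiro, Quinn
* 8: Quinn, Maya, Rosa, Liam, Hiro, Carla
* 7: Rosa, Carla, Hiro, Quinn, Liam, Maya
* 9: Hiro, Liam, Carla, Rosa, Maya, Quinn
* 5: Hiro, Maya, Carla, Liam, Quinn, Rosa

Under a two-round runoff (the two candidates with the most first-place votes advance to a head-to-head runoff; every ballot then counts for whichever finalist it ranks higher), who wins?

Rosa

Round 1 first-place votes: Quinn 8, Carla 0, Hiro 14, Maya 0, Rosa 13, Liam 0. Hiro and Rosa advance.
Runoff: Hiro is ranked above Rosa on 14 ballots, Rosa above Hiro on 21.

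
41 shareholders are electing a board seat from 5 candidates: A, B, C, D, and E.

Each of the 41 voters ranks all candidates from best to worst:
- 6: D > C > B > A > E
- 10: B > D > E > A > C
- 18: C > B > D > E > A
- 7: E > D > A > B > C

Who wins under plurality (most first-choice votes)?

First-place votes: A 0, B 10, C 18, D 6, E 7.

C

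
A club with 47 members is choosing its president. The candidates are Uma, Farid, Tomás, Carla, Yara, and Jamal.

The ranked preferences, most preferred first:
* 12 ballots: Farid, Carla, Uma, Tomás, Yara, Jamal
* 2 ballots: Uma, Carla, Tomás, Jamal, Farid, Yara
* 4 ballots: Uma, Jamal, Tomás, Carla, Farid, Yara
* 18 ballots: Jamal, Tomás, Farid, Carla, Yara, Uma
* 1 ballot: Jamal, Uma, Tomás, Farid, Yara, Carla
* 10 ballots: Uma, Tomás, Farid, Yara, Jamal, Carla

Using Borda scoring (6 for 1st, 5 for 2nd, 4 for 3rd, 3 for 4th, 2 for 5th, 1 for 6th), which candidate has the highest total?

Uma: 12×4 + 2×6 + 4×6 + 18×1 + 1×5 + 10×6 = 167
Farid: 12×6 + 2×2 + 4×2 + 18×4 + 1×3 + 10×4 = 199
Tomás: 12×3 + 2×4 + 4×4 + 18×5 + 1×4 + 10×5 = 204
Carla: 12×5 + 2×5 + 4×3 + 18×3 + 1×1 + 10×1 = 147
Yara: 12×2 + 2×1 + 4×1 + 18×2 + 1×2 + 10×3 = 98
Jamal: 12×1 + 2×3 + 4×5 + 18×6 + 1×6 + 10×2 = 172

Tomás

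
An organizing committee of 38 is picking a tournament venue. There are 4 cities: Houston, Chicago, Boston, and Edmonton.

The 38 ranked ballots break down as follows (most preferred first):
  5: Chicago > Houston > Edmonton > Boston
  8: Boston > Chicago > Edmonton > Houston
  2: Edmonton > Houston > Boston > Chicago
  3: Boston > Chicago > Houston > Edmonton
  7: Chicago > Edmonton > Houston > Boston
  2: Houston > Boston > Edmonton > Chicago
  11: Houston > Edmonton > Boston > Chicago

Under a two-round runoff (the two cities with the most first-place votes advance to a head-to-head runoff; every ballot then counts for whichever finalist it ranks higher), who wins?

Round 1 first-place votes: Houston 13, Chicago 12, Boston 11, Edmonton 2. Houston and Chicago advance.
Runoff: Houston is ranked above Chicago on 15 ballots, Chicago above Houston on 23.

Chicago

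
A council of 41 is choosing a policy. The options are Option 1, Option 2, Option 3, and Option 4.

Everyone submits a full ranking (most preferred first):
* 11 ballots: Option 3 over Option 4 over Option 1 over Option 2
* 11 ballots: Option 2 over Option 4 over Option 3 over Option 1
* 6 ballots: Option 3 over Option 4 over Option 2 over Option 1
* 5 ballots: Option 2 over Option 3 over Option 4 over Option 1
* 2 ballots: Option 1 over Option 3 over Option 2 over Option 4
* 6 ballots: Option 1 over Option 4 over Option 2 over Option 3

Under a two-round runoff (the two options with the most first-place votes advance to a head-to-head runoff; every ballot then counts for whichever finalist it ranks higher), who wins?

Option 2

Round 1 first-place votes: Option 1 8, Option 2 16, Option 3 17, Option 4 0. Option 3 and Option 2 advance.
Runoff: Option 3 is ranked above Option 2 on 19 ballots, Option 2 above Option 3 on 22.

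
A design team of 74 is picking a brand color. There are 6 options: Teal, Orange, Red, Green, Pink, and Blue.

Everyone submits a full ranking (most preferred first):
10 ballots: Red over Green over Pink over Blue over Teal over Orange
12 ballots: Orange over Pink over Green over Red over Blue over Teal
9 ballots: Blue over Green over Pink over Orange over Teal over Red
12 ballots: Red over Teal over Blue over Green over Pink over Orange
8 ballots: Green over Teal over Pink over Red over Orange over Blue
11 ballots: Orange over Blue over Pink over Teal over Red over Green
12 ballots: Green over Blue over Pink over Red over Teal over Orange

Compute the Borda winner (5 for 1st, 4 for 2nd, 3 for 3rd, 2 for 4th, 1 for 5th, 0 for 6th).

Green

Teal: 10×1 + 12×0 + 9×1 + 12×4 + 8×4 + 11×2 + 12×1 = 133
Orange: 10×0 + 12×5 + 9×2 + 12×0 + 8×1 + 11×5 + 12×0 = 141
Red: 10×5 + 12×2 + 9×0 + 12×5 + 8×2 + 11×1 + 12×2 = 185
Green: 10×4 + 12×3 + 9×4 + 12×2 + 8×5 + 11×0 + 12×5 = 236
Pink: 10×3 + 12×4 + 9×3 + 12×1 + 8×3 + 11×3 + 12×3 = 210
Blue: 10×2 + 12×1 + 9×5 + 12×3 + 8×0 + 11×4 + 12×4 = 205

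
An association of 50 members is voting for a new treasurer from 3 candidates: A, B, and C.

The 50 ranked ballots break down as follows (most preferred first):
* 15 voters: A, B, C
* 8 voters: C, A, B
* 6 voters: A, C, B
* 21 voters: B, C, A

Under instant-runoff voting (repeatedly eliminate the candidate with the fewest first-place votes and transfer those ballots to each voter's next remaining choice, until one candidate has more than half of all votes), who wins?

Round 1: A 21, B 21, C 8. C eliminated.
Round 2: A 29, B 21. A has a majority (≥26).

A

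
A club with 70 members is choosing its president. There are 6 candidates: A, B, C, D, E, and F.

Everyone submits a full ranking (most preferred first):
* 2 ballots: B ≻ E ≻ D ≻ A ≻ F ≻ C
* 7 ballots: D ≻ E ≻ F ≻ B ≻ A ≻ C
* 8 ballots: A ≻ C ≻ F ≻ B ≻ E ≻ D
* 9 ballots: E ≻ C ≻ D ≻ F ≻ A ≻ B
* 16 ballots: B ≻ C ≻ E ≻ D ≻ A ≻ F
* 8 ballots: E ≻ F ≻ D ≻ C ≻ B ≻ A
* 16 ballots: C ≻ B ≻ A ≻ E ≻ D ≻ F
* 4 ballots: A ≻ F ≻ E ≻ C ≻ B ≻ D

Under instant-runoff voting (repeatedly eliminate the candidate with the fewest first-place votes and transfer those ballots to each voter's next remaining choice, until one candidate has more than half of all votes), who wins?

C

Round 1: A 12, B 18, C 16, D 7, E 17, F 0. F eliminated.
Round 2: A 12, B 18, C 16, D 7, E 17. D eliminated.
Round 3: A 12, B 18, C 16, E 24. A eliminated.
Round 4: B 18, C 24, E 28. B eliminated.
Round 5: C 40, E 30. C has a majority (≥36).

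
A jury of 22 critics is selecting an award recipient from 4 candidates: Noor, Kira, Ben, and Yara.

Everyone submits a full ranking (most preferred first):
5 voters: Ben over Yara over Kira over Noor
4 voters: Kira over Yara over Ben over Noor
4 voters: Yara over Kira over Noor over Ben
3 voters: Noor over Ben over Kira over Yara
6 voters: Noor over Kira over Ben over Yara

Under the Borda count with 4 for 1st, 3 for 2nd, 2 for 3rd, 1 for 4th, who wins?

Noor: 5×1 + 4×1 + 4×2 + 3×4 + 6×4 = 53
Kira: 5×2 + 4×4 + 4×3 + 3×2 + 6×3 = 62
Ben: 5×4 + 4×2 + 4×1 + 3×3 + 6×2 = 53
Yara: 5×3 + 4×3 + 4×4 + 3×1 + 6×1 = 52

Kira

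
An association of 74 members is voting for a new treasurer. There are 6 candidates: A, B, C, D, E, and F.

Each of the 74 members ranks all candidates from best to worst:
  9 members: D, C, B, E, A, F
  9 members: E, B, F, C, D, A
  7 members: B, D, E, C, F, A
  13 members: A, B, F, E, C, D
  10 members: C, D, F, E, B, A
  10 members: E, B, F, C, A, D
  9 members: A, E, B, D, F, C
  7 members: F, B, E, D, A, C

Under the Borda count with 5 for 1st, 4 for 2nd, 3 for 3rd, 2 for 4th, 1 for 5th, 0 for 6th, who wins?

A: 9×1 + 9×0 + 7×0 + 13×5 + 10×0 + 10×1 + 9×5 + 7×1 = 136
B: 9×3 + 9×4 + 7×5 + 13×4 + 10×1 + 10×4 + 9×3 + 7×4 = 255
C: 9×4 + 9×2 + 7×2 + 13×1 + 10×5 + 10×2 + 9×0 + 7×0 = 151
D: 9×5 + 9×1 + 7×4 + 13×0 + 10×4 + 10×0 + 9×2 + 7×2 = 154
E: 9×2 + 9×5 + 7×3 + 13×2 + 10×2 + 10×5 + 9×4 + 7×3 = 237
F: 9×0 + 9×3 + 7×1 + 13×3 + 10×3 + 10×3 + 9×1 + 7×5 = 177

B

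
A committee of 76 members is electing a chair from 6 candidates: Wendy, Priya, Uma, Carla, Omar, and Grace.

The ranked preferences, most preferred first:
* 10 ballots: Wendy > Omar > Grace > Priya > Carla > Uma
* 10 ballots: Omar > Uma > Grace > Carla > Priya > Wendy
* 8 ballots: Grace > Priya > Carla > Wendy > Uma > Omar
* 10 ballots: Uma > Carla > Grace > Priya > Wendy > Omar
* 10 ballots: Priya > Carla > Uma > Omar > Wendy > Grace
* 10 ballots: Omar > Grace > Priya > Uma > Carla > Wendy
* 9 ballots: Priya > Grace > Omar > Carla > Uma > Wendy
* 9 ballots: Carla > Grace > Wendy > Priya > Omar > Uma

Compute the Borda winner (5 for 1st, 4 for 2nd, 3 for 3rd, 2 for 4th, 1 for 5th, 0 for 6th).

Grace

Wendy: 10×5 + 10×0 + 8×2 + 10×1 + 10×1 + 10×0 + 9×0 + 9×3 = 113
Priya: 10×2 + 10×1 + 8×4 + 10×2 + 10×5 + 10×3 + 9×5 + 9×2 = 225
Uma: 10×0 + 10×4 + 8×1 + 10×5 + 10×3 + 10×2 + 9×1 + 9×0 = 157
Carla: 10×1 + 10×2 + 8×3 + 10×4 + 10×4 + 10×1 + 9×2 + 9×5 = 207
Omar: 10×4 + 10×5 + 8×0 + 10×0 + 10×2 + 10×5 + 9×3 + 9×1 = 196
Grace: 10×3 + 10×3 + 8×5 + 10×3 + 10×0 + 10×4 + 9×4 + 9×4 = 242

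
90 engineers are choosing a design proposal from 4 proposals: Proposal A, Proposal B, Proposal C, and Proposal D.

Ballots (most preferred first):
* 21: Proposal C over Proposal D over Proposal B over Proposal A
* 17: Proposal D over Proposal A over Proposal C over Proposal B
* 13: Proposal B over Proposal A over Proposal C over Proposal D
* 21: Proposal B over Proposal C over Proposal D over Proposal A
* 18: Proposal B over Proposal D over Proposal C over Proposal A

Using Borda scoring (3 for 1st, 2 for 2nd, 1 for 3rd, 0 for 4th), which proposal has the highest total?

Proposal B

Proposal A: 21×0 + 17×2 + 13×2 + 21×0 + 18×0 = 60
Proposal B: 21×1 + 17×0 + 13×3 + 21×3 + 18×3 = 177
Proposal C: 21×3 + 17×1 + 13×1 + 21×2 + 18×1 = 153
Proposal D: 21×2 + 17×3 + 13×0 + 21×1 + 18×2 = 150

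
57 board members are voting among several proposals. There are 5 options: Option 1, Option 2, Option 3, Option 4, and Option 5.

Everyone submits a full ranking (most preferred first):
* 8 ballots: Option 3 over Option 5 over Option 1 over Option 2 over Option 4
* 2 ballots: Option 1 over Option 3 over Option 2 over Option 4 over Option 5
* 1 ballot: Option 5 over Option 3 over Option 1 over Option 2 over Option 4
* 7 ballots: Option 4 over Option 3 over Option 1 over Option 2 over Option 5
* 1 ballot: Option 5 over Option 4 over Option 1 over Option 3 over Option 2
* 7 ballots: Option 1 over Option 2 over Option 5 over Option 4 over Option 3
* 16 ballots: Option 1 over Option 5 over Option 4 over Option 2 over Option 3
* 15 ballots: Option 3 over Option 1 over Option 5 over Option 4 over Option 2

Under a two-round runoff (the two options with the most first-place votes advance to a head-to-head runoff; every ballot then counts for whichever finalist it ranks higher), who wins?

Round 1 first-place votes: Option 1 25, Option 2 0, Option 3 23, Option 4 7, Option 5 2. Option 1 and Option 3 advance.
Runoff: Option 1 is ranked above Option 3 on 26 ballots, Option 3 above Option 1 on 31.

Option 3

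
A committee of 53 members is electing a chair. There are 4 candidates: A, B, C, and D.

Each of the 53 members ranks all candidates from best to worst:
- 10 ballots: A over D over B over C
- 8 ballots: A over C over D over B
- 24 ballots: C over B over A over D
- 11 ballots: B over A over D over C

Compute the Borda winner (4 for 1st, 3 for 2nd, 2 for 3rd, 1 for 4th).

A

A: 10×4 + 8×4 + 24×2 + 11×3 = 153
B: 10×2 + 8×1 + 24×3 + 11×4 = 144
C: 10×1 + 8×3 + 24×4 + 11×1 = 141
D: 10×3 + 8×2 + 24×1 + 11×2 = 92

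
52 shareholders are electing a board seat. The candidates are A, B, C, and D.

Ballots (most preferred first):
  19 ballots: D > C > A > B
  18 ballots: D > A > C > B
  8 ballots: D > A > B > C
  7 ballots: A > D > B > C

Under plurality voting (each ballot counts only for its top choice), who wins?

D

First-place votes: A 7, B 0, C 0, D 45.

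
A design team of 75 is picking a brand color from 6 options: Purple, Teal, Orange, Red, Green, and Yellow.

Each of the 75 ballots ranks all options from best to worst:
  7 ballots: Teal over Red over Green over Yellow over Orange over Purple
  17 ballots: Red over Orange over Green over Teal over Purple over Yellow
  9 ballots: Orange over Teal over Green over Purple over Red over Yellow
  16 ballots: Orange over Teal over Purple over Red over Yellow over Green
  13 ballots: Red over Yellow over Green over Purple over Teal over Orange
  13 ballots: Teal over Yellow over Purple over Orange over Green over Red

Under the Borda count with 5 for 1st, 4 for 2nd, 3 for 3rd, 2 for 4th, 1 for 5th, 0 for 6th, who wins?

Teal

Purple: 7×0 + 17×1 + 9×2 + 16×3 + 13×2 + 13×3 = 148
Teal: 7×5 + 17×2 + 9×4 + 16×4 + 13×1 + 13×5 = 247
Orange: 7×1 + 17×4 + 9×5 + 16×5 + 13×0 + 13×2 = 226
Red: 7×4 + 17×5 + 9×1 + 16×2 + 13×5 + 13×0 = 219
Green: 7×3 + 17×3 + 9×3 + 16×0 + 13×3 + 13×1 = 151
Yellow: 7×2 + 17×0 + 9×0 + 16×1 + 13×4 + 13×4 = 134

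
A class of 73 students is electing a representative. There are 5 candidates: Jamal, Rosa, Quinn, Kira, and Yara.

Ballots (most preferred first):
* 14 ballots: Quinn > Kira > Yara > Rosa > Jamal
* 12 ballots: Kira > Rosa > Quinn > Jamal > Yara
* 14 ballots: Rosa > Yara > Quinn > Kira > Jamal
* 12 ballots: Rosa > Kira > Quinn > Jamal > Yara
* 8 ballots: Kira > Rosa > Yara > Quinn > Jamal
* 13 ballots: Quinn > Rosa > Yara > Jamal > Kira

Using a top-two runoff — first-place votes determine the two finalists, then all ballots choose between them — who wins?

Round 1 first-place votes: Jamal 0, Rosa 26, Quinn 27, Kira 20, Yara 0. Quinn and Rosa advance.
Runoff: Quinn is ranked above Rosa on 27 ballots, Rosa above Quinn on 46.

Rosa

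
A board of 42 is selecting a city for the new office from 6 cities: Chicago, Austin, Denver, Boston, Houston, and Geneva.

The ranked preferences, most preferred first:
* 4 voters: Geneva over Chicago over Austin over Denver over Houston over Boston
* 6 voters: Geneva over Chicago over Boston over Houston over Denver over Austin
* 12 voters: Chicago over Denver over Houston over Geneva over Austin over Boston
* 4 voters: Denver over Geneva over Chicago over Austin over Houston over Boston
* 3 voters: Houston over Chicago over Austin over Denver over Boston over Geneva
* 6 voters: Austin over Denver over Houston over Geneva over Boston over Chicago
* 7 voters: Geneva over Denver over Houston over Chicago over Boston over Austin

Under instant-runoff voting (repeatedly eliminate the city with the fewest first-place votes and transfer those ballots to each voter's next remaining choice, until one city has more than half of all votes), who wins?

Round 1: Chicago 12, Austin 6, Denver 4, Boston 0, Houston 3, Geneva 17. Boston eliminated.
Round 2: Chicago 12, Austin 6, Denver 4, Houston 3, Geneva 17. Houston eliminated.
Round 3: Chicago 15, Austin 6, Denver 4, Geneva 17. Denver eliminated.
Round 4: Chicago 15, Austin 6, Geneva 21. Austin eliminated.
Round 5: Chicago 15, Geneva 27. Geneva has a majority (≥22).

Geneva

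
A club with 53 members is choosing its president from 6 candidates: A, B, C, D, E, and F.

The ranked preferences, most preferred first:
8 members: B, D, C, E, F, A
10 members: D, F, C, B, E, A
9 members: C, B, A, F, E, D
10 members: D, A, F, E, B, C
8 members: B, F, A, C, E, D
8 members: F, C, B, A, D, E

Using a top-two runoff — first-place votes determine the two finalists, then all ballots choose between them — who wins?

B

Round 1 first-place votes: A 0, B 16, C 9, D 20, E 0, F 8. D and B advance.
Runoff: D is ranked above B on 20 ballots, B above D on 33.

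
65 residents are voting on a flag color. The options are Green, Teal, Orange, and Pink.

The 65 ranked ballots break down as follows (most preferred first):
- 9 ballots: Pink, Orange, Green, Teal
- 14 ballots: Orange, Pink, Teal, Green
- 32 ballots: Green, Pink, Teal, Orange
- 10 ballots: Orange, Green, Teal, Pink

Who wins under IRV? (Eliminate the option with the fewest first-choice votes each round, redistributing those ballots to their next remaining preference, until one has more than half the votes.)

Round 1: Green 32, Teal 0, Orange 24, Pink 9. Teal eliminated.
Round 2: Green 32, Orange 24, Pink 9. Pink eliminated.
Round 3: Green 32, Orange 33. Orange has a majority (≥33).

Orange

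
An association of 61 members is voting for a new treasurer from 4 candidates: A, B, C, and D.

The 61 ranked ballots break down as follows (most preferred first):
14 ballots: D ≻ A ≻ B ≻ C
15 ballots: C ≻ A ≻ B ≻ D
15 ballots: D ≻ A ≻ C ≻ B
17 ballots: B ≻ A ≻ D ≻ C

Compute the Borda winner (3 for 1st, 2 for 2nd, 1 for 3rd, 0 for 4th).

A

A: 14×2 + 15×2 + 15×2 + 17×2 = 122
B: 14×1 + 15×1 + 15×0 + 17×3 = 80
C: 14×0 + 15×3 + 15×1 + 17×0 = 60
D: 14×3 + 15×0 + 15×3 + 17×1 = 104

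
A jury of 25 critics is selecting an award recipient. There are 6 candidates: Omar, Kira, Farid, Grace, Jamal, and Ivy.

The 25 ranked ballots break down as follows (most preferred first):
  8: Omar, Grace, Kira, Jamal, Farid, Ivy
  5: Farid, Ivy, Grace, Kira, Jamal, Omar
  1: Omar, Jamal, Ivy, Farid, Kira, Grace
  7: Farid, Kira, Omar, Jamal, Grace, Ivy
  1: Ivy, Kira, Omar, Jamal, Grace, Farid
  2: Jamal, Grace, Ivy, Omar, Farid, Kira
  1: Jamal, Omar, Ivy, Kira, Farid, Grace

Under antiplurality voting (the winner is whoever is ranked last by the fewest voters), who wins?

Jamal

Last-place votes: Omar 5, Kira 2, Farid 1, Grace 2, Jamal 0, Ivy 15.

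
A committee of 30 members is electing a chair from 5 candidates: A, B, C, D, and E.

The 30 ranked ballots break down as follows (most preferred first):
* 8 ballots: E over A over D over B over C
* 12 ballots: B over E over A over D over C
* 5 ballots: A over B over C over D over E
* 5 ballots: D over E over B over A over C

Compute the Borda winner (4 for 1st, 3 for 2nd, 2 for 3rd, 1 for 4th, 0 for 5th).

E

A: 8×3 + 12×2 + 5×4 + 5×1 = 73
B: 8×1 + 12×4 + 5×3 + 5×2 = 81
C: 8×0 + 12×0 + 5×2 + 5×0 = 10
D: 8×2 + 12×1 + 5×1 + 5×4 = 53
E: 8×4 + 12×3 + 5×0 + 5×3 = 83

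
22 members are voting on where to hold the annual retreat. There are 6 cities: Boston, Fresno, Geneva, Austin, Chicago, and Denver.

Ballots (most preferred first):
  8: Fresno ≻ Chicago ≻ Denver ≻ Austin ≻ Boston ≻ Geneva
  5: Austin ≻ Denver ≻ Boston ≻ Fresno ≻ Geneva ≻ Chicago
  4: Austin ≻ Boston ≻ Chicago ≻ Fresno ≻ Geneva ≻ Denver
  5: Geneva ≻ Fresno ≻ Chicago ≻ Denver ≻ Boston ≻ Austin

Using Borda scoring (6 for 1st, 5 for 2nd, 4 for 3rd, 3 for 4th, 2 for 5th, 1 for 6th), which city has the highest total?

Fresno

Boston: 8×2 + 5×4 + 4×5 + 5×2 = 66
Fresno: 8×6 + 5×3 + 4×3 + 5×5 = 100
Geneva: 8×1 + 5×2 + 4×2 + 5×6 = 56
Austin: 8×3 + 5×6 + 4×6 + 5×1 = 83
Chicago: 8×5 + 5×1 + 4×4 + 5×4 = 81
Denver: 8×4 + 5×5 + 4×1 + 5×3 = 76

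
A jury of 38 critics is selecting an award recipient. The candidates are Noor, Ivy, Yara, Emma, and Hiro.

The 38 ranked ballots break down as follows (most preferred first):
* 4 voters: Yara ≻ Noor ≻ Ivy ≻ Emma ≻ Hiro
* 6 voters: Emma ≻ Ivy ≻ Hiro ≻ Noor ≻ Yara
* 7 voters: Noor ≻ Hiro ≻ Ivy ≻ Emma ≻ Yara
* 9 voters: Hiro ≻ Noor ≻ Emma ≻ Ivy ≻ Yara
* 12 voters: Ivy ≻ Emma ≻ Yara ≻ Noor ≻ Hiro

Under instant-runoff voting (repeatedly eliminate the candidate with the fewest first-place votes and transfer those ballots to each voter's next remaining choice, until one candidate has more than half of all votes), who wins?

Round 1: Noor 7, Ivy 12, Yara 4, Emma 6, Hiro 9. Yara eliminated.
Round 2: Noor 11, Ivy 12, Emma 6, Hiro 9. Emma eliminated.
Round 3: Noor 11, Ivy 18, Hiro 9. Hiro eliminated.
Round 4: Noor 20, Ivy 18. Noor has a majority (≥20).

Noor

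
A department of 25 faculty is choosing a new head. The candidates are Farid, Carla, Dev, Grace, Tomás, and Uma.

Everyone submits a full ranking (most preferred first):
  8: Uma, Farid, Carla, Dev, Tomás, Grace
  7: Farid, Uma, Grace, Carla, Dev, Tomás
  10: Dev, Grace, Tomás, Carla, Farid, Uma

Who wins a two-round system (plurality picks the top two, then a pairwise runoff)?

Round 1 first-place votes: Farid 7, Carla 0, Dev 10, Grace 0, Tomás 0, Uma 8. Dev and Uma advance.
Runoff: Dev is ranked above Uma on 10 ballots, Uma above Dev on 15.

Uma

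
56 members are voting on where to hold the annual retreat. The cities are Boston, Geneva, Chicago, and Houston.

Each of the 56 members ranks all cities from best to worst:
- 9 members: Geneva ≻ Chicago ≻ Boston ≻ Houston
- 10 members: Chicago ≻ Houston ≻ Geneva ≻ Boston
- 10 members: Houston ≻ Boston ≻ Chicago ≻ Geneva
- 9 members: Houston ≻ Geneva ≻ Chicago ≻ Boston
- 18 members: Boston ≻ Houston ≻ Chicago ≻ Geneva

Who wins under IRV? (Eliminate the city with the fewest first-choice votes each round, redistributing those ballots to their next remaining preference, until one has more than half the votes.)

Round 1: Boston 18, Geneva 9, Chicago 10, Houston 19. Geneva eliminated.
Round 2: Boston 18, Chicago 19, Houston 19. Boston eliminated.
Round 3: Chicago 19, Houston 37. Houston has a majority (≥29).

Houston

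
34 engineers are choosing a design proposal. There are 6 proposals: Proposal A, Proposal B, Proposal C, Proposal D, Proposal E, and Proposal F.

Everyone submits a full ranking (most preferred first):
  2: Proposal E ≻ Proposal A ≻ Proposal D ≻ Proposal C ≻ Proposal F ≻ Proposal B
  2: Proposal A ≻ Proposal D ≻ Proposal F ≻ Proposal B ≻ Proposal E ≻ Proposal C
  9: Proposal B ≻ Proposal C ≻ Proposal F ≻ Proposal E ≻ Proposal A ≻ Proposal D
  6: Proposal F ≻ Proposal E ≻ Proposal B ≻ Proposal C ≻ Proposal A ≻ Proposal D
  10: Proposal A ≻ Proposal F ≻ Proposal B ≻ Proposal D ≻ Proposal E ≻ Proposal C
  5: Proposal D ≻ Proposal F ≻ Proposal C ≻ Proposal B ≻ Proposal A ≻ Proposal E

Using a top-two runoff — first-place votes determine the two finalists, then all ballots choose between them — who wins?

Proposal B

Round 1 first-place votes: Proposal A 12, Proposal B 9, Proposal C 0, Proposal D 5, Proposal E 2, Proposal F 6. Proposal A and Proposal B advance.
Runoff: Proposal A is ranked above Proposal B on 14 ballots, Proposal B above Proposal A on 20.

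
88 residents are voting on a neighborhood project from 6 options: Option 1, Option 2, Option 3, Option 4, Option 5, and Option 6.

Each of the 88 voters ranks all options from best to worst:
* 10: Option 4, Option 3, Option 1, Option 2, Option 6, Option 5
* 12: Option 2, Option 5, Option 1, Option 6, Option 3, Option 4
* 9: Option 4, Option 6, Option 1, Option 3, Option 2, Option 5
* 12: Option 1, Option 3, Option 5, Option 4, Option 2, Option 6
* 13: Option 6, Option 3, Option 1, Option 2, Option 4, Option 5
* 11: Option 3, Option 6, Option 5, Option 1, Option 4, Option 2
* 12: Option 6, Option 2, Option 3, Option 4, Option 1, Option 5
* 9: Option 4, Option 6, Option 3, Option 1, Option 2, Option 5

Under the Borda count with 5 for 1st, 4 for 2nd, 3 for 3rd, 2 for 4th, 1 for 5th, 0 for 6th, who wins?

Option 1: 10×3 + 12×3 + 9×3 + 12×5 + 13×3 + 11×2 + 12×1 + 9×2 = 244
Option 2: 10×2 + 12×5 + 9×1 + 12×1 + 13×2 + 11×0 + 12×4 + 9×1 = 184
Option 3: 10×4 + 12×1 + 9×2 + 12×4 + 13×4 + 11×5 + 12×3 + 9×3 = 288
Option 4: 10×5 + 12×0 + 9×5 + 12×2 + 13×1 + 11×1 + 12×2 + 9×5 = 212
Option 5: 10×0 + 12×4 + 9×0 + 12×3 + 13×0 + 11×3 + 12×0 + 9×0 = 117
Option 6: 10×1 + 12×2 + 9×4 + 12×0 + 13×5 + 11×4 + 12×5 + 9×4 = 275

Option 3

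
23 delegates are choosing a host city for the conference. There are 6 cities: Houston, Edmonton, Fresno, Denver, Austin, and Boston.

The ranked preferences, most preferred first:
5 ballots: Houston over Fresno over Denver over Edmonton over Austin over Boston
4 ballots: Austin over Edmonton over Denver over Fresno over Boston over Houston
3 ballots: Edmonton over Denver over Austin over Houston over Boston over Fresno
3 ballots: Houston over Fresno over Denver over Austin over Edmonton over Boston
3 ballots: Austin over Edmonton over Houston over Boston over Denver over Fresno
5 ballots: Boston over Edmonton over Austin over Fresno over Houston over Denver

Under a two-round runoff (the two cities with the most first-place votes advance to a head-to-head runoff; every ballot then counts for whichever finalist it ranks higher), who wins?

Austin

Round 1 first-place votes: Houston 8, Edmonton 3, Fresno 0, Denver 0, Austin 7, Boston 5. Houston and Austin advance.
Runoff: Houston is ranked above Austin on 8 ballots, Austin above Houston on 15.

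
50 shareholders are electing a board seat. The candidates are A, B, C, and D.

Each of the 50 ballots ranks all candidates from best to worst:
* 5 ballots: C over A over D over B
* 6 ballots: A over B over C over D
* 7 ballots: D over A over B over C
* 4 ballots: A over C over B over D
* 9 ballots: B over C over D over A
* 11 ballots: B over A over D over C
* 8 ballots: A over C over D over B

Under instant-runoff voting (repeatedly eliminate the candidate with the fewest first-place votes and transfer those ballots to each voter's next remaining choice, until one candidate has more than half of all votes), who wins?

Round 1: A 18, B 20, C 5, D 7. C eliminated.
Round 2: A 23, B 20, D 7. D eliminated.
Round 3: A 30, B 20. A has a majority (≥26).

A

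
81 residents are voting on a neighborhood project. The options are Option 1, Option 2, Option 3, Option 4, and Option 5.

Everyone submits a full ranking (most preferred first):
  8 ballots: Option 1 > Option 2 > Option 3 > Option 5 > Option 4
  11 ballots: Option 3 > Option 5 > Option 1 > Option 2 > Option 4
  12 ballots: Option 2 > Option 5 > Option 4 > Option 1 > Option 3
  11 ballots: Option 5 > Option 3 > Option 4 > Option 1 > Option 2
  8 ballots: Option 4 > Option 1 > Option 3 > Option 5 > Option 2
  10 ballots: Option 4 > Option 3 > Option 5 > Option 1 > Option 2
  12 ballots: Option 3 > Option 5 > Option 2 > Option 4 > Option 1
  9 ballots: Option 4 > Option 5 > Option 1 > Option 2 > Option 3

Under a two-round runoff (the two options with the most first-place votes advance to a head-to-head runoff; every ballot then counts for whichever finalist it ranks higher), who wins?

Round 1 first-place votes: Option 1 8, Option 2 12, Option 3 23, Option 4 27, Option 5 11. Option 4 and Option 3 advance.
Runoff: Option 4 is ranked above Option 3 on 39 ballots, Option 3 above Option 4 on 42.

Option 3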